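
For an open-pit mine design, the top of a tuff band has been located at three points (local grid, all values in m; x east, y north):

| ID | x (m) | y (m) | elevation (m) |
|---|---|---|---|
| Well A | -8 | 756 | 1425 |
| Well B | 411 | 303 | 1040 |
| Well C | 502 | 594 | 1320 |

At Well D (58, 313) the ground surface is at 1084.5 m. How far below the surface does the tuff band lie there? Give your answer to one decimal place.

67.2 m

Two edge vectors: Well A→Well B = (419, -453, -385), Well A→Well C = (510, -162, -105).
Normal n = (Well A→Well B) × (Well A→Well C) = (-14805, -152355, 163152).
So ∂z/∂x = −n_x/n_z = 0.09074 and ∂z/∂y = −n_y/n_z = 0.93382.
Intercept c from Well A: 1425 + 0.73 − 705.97 = 719.76.
At (58, 313): z_contact = 5.26 + 292.29 + 719.76 = 1017.31 m.
Depth below ground = 1084.5 − 1017.31 = 67.2 m.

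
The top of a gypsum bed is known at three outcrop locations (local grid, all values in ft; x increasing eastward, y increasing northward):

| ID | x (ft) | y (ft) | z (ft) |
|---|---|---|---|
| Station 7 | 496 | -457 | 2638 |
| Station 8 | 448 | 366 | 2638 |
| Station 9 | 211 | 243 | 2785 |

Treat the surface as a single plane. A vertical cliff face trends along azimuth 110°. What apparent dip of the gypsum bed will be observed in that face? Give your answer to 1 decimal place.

29.0°

Let the plane be z = a·x + b·y + c.
Station 8−Station 7: −48a + 823b = 0;  Station 9−Station 7: −285a + 700b = 147.
Solving gives a = −0.60203, b = −0.03511.
Unit vector along 110° is (sin 110°, cos 110°) = (0.9397, -0.3420).
Slope in that direction = a·(0.9397) + b·(-0.3420) = −0.55371.
Apparent dip = arctan|0.55371| = 29.0° (true dip is 31.1°, so apparent ≤ true as expected).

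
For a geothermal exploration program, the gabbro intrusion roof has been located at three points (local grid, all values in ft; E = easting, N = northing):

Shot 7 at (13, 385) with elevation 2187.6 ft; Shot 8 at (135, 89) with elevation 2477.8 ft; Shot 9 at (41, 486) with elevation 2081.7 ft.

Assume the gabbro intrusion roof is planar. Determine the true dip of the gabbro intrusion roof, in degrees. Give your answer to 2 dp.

45.73°

Two edge vectors: Shot 7→Shot 8 = (122, -296, 290.2), Shot 7→Shot 9 = (28, 101, -105.9).
Normal n = (Shot 7→Shot 8) × (Shot 7→Shot 9) = (2036.2, 21045.4, 20610).
So ∂z/∂E = −n_x/n_z = −0.09880 and ∂z/∂N = −n_y/n_z = −1.02113.
Gradient magnitude |∇z| = √(a² + b²) = √(0.00976 + 1.04270) = 1.02589.
True dip = arctan(1.02589) = 45.73°, dipping toward N (azimuth ≈ 006°).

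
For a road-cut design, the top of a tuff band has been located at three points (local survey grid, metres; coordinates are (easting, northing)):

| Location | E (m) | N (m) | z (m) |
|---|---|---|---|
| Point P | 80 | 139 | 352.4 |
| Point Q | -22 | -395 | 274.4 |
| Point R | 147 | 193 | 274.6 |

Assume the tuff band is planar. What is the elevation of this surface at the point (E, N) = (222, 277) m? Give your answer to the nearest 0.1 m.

Let the plane be z = a·E + b·N + c.
Point Q−Point P: −102a − 534b = −78;  Point R−Point P: 67a + 54b = −77.8.
Solving gives a = −1.51164, b = 0.43481.
Then c = 352.4 − a·80 − b·139 = 412.89.
At (222, 277): z = −335.6 + 120.4 + 412.89 = 197.8 m.

197.8 m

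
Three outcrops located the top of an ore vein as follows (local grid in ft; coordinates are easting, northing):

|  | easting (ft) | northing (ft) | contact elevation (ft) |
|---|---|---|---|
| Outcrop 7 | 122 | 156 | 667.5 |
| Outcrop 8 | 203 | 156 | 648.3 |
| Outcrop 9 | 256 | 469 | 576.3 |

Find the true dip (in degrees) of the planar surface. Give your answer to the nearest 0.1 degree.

16.9°

Let the plane be z = a·easting + b·northing + c.
Outcrop 8−Outcrop 7: 81a + 0b = −19.2;  Outcrop 9−Outcrop 7: 134a + 313b = −91.2.
Solving gives a = −0.23704, b = −0.18989.
Gradient magnitude |∇z| = √(a² + b²) = √(0.05619 + 0.03606) = 0.30372.
True dip = arctan(0.30372) = 16.9°, dipping toward NE (azimuth ≈ 051°).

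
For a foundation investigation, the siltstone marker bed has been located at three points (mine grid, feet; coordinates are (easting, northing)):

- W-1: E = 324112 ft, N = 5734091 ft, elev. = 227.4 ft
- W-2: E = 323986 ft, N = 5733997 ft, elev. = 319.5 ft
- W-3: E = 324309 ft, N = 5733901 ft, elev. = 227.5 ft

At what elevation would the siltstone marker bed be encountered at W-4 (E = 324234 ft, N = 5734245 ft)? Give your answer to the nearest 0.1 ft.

111.3 ft

Let the plane be z = a·E + b·N + c.
W-2−W-1: −126a − 94b = 92.1;  W-3−W-1: 197a − 190b = 0.1.
Solving gives a = −0.411927081, b = −0.427629658.
Then c = 227.4 − a·324112 − b·5734091 = 2585805.28.
At (324234, 5734245): z = −133560.8 − 2452133.2 + 2585805.28 = 111.3 ft.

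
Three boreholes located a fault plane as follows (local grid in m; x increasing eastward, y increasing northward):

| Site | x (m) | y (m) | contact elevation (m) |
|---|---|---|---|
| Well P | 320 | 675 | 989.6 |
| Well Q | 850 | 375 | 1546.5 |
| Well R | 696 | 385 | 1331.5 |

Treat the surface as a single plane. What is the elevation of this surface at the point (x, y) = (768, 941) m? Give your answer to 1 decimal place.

1818.4 m

Let the plane be z = a·x + b·y + c.
Well Q−Well P: 530a − 300b = 556.9;  Well R−Well P: 376a − 290b = 341.9.
Solving gives a = 1.44086, b = 0.68918.
Then c = 989.6 − a·320 − b·675 = 63.33.
At (768, 941): z = 1106.6 + 648.5 + 63.33 = 1818.4 m.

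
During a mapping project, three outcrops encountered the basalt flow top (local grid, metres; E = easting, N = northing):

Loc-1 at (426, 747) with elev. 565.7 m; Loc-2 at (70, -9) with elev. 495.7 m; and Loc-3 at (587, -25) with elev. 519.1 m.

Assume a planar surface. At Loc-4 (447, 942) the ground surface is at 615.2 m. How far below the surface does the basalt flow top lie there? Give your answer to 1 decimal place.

Let the plane be z = a·E + b·N + c.
Loc-2−Loc-1: −356a − 756b = −70;  Loc-3−Loc-1: 161a − 772b = −46.6.
Solving gives a = 0.04744, b = 0.07026.
Then c = 565.7 − a·426 − b·747 = 493.01.
At (447, 942): z_contact = 21.20 + 66.18 + 493.01 = 580.40 m.
Depth below ground = 615.2 − 580.40 = 34.8 m.

34.8 m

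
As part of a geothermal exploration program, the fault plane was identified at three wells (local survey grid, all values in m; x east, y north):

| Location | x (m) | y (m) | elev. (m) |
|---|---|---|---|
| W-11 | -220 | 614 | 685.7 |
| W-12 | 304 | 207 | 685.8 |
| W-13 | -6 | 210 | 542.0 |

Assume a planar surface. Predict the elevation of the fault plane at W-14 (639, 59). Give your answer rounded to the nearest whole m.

754 m

Two edge vectors: W-11→W-12 = (524, -407, 0.1), W-11→W-13 = (214, -404, -143.7).
Normal n = (W-11→W-12) × (W-11→W-13) = (58526.3, 75320.2, -124598).
So ∂z/∂x = −n_x/n_z = 0.46972 and ∂z/∂y = −n_y/n_z = 0.60451.
Intercept c from W-11: 685.7 + 103.34 − 371.17 = 417.87.
At (639, 59): z = 300.2 + 35.7 + 417.87 = 753.7 m.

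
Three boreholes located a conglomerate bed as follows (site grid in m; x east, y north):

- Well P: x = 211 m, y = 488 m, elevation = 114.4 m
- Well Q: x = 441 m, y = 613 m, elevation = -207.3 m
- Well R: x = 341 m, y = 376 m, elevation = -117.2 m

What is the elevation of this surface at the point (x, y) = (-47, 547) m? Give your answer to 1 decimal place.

529.5 m

Two edge vectors: Well P→Well Q = (230, 125, -321.7), Well P→Well R = (130, -112, -231.6).
Normal n = (Well P→Well Q) × (Well P→Well R) = (-64980.4, 11447, -42010).
So ∂z/∂x = −n_x/n_z = −1.54678 and ∂z/∂y = −n_y/n_z = 0.27248.
Intercept c from Well P: 114.4 + 326.37 − 132.97 = 307.80.
At (-47, 547): z = 72.7 + 149.0 + 307.80 = 529.5 m.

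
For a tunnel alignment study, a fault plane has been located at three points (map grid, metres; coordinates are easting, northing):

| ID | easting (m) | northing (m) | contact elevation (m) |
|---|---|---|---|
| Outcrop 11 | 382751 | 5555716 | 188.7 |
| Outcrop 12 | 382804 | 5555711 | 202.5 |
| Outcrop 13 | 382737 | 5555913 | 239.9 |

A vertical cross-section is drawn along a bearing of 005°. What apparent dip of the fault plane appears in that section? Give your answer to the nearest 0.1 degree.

Let the plane be z = a·easting + b·northing + c.
Outcrop 12−Outcrop 11: 53a − 5b = 13.8;  Outcrop 13−Outcrop 11: −14a + 197b = 51.2.
Solving gives a = 0.28682, b = 0.28028.
Unit vector along 005° is (sin 5°, cos 5°) = (0.0872, 0.9962).
Slope in that direction = a·(0.0872) + b·(0.9962) = 0.30421.
Apparent dip = arctan|0.30421| = 16.9° (true dip is 21.9°, so apparent ≤ true as expected).

16.9°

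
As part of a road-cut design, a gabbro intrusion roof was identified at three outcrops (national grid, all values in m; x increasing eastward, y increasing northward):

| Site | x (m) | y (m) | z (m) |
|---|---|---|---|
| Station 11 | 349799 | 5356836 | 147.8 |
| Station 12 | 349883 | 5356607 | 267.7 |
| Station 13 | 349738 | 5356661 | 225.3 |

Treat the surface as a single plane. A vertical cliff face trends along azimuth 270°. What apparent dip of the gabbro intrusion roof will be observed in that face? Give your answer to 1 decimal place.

Two edge vectors: Station 11→Station 12 = (84, -229, 119.9), Station 11→Station 13 = (-61, -175, 77.5).
Normal n = (Station 11→Station 12) × (Station 11→Station 13) = (3235, -13823.9, -28669).
So ∂z/∂x = −n_x/n_z = 0.11284 and ∂z/∂y = −n_y/n_z = −0.48219.
Unit vector along 270° is (sin 270°, cos 270°) = (-1.0000, -0.0000).
Slope in that direction = a·(-1.0000) + b·(-0.0000) = −0.11284.
Apparent dip = arctan|0.11284| = 6.4° (true dip is 26.3°, so apparent ≤ true as expected).

6.4°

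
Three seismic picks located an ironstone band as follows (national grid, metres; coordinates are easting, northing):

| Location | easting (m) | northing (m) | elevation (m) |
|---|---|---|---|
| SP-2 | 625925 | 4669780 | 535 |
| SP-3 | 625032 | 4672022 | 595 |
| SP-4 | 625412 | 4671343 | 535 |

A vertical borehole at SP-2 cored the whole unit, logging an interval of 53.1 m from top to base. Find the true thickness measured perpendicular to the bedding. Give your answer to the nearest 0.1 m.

49.3 m

Two edge vectors: SP-2→SP-3 = (-893, 2242, 60), SP-2→SP-4 = (-513, 1563, 0).
Normal n = (SP-2→SP-3) × (SP-2→SP-4) = (-93780, -30780, -245613).
So ∂z/∂easting = −n_x/n_z = −0.38182 and ∂z/∂northing = −n_y/n_z = −0.12532.
|∇z| = √(a²+b²) = 0.40186, so dip δ = arctan(0.40186) = 21.89°.
True thickness = vertical thickness × cos δ = 53.1 × cos 21.89° = 49.3 m.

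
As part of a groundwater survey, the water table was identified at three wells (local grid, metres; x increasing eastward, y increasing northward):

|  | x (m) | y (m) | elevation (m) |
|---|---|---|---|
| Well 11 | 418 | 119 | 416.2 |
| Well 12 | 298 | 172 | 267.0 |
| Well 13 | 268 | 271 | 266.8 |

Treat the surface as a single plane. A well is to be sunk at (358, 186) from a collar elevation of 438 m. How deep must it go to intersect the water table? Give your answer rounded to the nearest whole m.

Let the plane be z = a·x + b·y + c.
Well 12−Well 11: −120a + 53b = −149.2;  Well 13−Well 11: −150a + 152b = −149.4.
Solving gives a = 1.43442, b = 0.43265.
Then c = 416.2 − a·418 − b·119 = −234.87.
At (358, 186): z_contact = 513.5 + 80.5 − 234.87 = 359.1 m.
Depth below ground = 438 − 359.1 = 79 m.

79 m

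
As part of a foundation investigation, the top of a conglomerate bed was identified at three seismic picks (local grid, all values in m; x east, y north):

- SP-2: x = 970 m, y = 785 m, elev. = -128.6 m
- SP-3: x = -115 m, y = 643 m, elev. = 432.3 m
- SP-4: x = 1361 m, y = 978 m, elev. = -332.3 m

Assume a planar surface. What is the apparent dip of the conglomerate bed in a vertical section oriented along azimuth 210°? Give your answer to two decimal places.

Two edge vectors: SP-2→SP-3 = (-1085, -142, 560.9), SP-2→SP-4 = (391, 193, -203.7).
Normal n = (SP-2→SP-3) × (SP-2→SP-4) = (-79328.3, -1702.6, -153883).
So ∂z/∂x = −n_x/n_z = −0.51551 and ∂z/∂y = −n_y/n_z = −0.01106.
Unit vector along 210° is (sin 210°, cos 210°) = (-0.5000, -0.8660).
Slope in that direction = a·(-0.5000) + b·(-0.8660) = 0.26734.
Apparent dip = arctan|0.26734| = 14.97° (true dip is 27.3°, so apparent ≤ true as expected).

14.97°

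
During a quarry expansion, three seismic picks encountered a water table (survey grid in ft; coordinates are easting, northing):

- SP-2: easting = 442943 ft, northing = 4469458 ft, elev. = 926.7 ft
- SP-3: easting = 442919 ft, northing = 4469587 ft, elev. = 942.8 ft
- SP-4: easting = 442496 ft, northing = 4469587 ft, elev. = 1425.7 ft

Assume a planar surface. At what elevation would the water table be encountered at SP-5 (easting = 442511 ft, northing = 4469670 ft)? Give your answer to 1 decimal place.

Let the plane be z = a·easting + b·northing + c.
SP-3−SP-2: −24a + 129b = 16.1;  SP-4−SP-2: −447a + 129b = 499.
Solving gives a = −1.141607565, b = −0.087585904.
Then c = 926.7 − a·442943 − b·4469458 = 898055.30.
At (442511, 4469670): z = −505173.9 − 391480.1 + 898055.30 = 1401.3 ft.

1401.3 ft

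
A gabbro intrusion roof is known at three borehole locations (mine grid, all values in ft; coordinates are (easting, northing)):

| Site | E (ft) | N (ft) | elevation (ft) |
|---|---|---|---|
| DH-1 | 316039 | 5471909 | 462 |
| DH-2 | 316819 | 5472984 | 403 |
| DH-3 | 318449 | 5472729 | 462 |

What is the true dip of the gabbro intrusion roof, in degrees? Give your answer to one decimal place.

Let the plane be z = a·E + b·N + c.
DH-2−DH-1: 780a + 1075b = −59;  DH-3−DH-1: 2410a + 820b = 0.
Solving gives a = 0.02480, b = −0.07287.
Gradient magnitude |∇z| = √(a² + b²) = √(0.00061 + 0.00531) = 0.07698.
True dip = arctan(0.07698) = 4.4°, dipping toward NNW (azimuth ≈ 341°).

4.4°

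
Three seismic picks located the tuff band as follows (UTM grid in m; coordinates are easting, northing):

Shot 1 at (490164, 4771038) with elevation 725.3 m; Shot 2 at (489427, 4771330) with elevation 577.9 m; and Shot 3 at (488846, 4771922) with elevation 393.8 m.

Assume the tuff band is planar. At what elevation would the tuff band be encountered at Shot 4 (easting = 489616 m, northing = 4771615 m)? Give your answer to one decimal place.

548.2 m

Two edge vectors: Shot 1→Shot 2 = (-737, 292, -147.4), Shot 1→Shot 3 = (-1318, 884, -331.5).
Normal n = (Shot 1→Shot 2) × (Shot 1→Shot 3) = (33503.6, -50042.3, -266652).
So ∂z/∂easting = −n_x/n_z = 0.125645410 and ∂z/∂northing = −n_y/n_z = −0.187668947.
Intercept c from Shot 1: 725.3 − 61586.86 + 895375.68 = 834514.12.
At (489616, 4771615): z = 61518.0 − 895484.0 + 834514.12 = 548.2 m.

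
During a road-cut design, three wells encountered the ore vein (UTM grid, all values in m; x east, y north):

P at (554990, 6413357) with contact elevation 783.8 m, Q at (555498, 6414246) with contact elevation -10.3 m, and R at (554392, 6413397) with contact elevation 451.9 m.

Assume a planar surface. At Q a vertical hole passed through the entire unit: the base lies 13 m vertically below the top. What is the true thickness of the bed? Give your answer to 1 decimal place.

8.1 m

Two edge vectors: P→Q = (508, 889, -794.1), P→R = (-598, 40, -331.9).
Normal n = (P→Q) × (P→R) = (-263295.1, 643477, 551942).
So ∂z/∂x = −n_x/n_z = 0.47703 and ∂z/∂y = −n_y/n_z = −1.16584.
|∇z| = √(a²+b²) = 1.25966, so dip δ = arctan(1.25966) = 51.56°.
True thickness = vertical thickness × cos δ = 13 × cos 51.56° = 8.1 m.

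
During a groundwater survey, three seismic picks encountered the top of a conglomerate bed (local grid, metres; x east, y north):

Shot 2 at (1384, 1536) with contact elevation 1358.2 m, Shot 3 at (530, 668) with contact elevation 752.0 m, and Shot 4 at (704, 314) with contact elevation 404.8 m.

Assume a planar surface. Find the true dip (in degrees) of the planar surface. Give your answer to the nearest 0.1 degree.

Two edge vectors: Shot 2→Shot 3 = (-854, -868, -606.2), Shot 2→Shot 4 = (-680, -1222, -953.4).
Normal n = (Shot 2→Shot 3) × (Shot 2→Shot 4) = (86774.8, -401987.6, 453348).
So ∂z/∂x = −n_x/n_z = −0.19141 and ∂z/∂y = −n_y/n_z = 0.88671.
Gradient magnitude |∇z| = √(a² + b²) = √(0.03664 + 0.78625) = 0.90713.
True dip = arctan(0.90713) = 42.2°, dipping toward SSE (azimuth ≈ 168°).

42.2°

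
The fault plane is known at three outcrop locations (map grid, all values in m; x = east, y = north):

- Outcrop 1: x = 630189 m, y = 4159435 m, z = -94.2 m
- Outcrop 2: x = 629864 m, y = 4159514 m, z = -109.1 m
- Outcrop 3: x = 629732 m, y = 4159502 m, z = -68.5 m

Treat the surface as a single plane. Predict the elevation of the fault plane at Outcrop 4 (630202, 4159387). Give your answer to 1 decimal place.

Let the plane be z = a·x + b·y + c.
Outcrop 2−Outcrop 1: −325a + 79b = −14.9;  Outcrop 3−Outcrop 1: −457a + 67b = 25.7.
Solving gives a = −0.211376326, b = −1.058193747.
Then c = -94.2 − a·630189 − b·4159435 = 4534600.94.
At (630202, 4159387): z = −133209.8 − 4401437.3 + 4534600.94 = -46.2 m.

-46.2 m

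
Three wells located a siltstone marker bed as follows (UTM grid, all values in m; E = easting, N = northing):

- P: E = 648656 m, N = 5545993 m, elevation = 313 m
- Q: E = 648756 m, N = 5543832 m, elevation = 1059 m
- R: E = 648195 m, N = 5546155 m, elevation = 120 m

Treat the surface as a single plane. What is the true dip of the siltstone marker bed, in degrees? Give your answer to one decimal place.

24.2°

Let the plane be z = a·E + b·N + c.
Q−P: 100a − 2161b = 746;  R−P: −461a + 162b = −193.
Solving gives a = 0.30226, b = −0.33122.
Gradient magnitude |∇z| = √(a² + b²) = √(0.09136 + 0.10971) = 0.44841.
True dip = arctan(0.44841) = 24.2°, dipping toward NW (azimuth ≈ 318°).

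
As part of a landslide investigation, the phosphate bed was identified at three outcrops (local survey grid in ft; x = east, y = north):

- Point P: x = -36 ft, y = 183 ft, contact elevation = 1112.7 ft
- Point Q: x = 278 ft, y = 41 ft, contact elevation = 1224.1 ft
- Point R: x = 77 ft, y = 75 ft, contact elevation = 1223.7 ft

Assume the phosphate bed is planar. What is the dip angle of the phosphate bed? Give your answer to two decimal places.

Let the plane be z = a·x + b·y + c.
Point Q−Point P: 314a − 142b = 111.4;  Point R−Point P: 113a − 108b = 111.
Solving gives a = −0.20882, b = −1.24627.
Gradient magnitude |∇z| = √(a² + b²) = √(0.04361 + 1.55318) = 1.26364.
True dip = arctan(1.26364) = 51.64°, dipping toward N (azimuth ≈ 010°).

51.64°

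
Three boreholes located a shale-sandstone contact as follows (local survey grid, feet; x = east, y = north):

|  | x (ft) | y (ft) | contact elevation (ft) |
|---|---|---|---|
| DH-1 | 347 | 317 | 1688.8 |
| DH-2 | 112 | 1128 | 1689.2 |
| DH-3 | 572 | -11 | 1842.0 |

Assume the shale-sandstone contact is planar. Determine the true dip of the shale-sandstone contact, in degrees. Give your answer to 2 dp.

50.86°

Let the plane be z = a·x + b·y + c.
DH-2−DH-1: −235a + 811b = 0.4;  DH-3−DH-1: 225a − 328b = 153.2.
Solving gives a = 1.18010, b = 0.34245.
Gradient magnitude |∇z| = √(a² + b²) = √(1.39263 + 0.11727) = 1.22878.
True dip = arctan(1.22878) = 50.86°, dipping toward WSW (azimuth ≈ 254°).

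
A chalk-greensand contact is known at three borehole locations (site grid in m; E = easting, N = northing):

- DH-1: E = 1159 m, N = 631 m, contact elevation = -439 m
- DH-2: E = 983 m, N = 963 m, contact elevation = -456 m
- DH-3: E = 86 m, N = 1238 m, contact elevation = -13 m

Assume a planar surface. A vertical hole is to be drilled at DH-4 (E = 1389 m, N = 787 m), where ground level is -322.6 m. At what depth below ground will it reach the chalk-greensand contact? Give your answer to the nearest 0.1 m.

Two edge vectors: DH-1→DH-2 = (-176, 332, -17), DH-1→DH-3 = (-1073, 607, 426).
Normal n = (DH-1→DH-2) × (DH-1→DH-3) = (151751, 93217, 249404).
So ∂z/∂E = −n_x/n_z = −0.608455 and ∂z/∂N = −n_y/n_z = −0.373759.
Intercept c from DH-1: -439 + 705.20 + 235.84 = 502.04.
At (1389, 787): z_contact = −845.14 − 294.15 + 502.04 = -637.25 m.
Depth below ground = -322.6 − (-637.25) = 314.7 m.

314.7 m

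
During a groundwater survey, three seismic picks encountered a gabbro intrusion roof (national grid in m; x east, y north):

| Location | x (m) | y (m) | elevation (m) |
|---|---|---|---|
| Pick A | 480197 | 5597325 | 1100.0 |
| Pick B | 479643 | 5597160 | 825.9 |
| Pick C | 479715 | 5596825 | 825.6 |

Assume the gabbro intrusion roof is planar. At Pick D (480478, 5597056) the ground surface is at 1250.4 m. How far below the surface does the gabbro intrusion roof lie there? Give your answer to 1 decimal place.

46.9 m

Two edge vectors: Pick A→Pick B = (-554, -165, -274.1), Pick A→Pick C = (-482, -500, -274.4).
Normal n = (Pick A→Pick B) × (Pick A→Pick C) = (-91774, -19901.4, 197470).
So ∂z/∂x = −n_x/n_z = 0.464749076 and ∂z/∂y = −n_y/n_z = 0.100781891.
Intercept c from Pick A: 1100 − 223171.11 − 564109.00 = −786180.11.
At (480478, 5597056): z_contact = 223301.71 + 564081.89 − 786180.11 = 1203.48 m.
Depth below ground = 1250.4 − 1203.48 = 46.9 m.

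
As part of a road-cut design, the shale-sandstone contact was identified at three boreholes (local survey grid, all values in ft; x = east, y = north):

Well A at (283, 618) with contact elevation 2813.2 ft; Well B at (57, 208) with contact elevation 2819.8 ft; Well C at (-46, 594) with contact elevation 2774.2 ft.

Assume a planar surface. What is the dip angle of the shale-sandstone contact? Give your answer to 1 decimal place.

8.6°

Let the plane be z = a·x + b·y + c.
Well B−Well A: −226a − 410b = 6.6;  Well C−Well A: −329a − 24b = −39.
Solving gives a = 0.12473, b = −0.08485.
Gradient magnitude |∇z| = √(a² + b²) = √(0.01556 + 0.00720) = 0.15086.
True dip = arctan(0.15086) = 8.6°, dipping toward NW (azimuth ≈ 304°).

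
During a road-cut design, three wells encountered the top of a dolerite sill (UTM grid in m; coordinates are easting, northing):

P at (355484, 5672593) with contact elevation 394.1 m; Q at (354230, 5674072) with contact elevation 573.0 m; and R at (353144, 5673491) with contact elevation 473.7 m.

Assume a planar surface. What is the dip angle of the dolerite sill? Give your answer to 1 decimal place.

Two edge vectors: P→Q = (-1254, 1479, 178.9), P→R = (-2340, 898, 79.6).
Normal n = (P→Q) × (P→R) = (-42923.8, -318807.6, 2334768).
So ∂z/∂easting = −n_x/n_z = 0.01838 and ∂z/∂northing = −n_y/n_z = 0.13655.
Gradient magnitude |∇z| = √(a² + b²) = √(0.00034 + 0.01865) = 0.13778.
True dip = arctan(0.13778) = 7.8°, dipping toward S (azimuth ≈ 188°).

7.8°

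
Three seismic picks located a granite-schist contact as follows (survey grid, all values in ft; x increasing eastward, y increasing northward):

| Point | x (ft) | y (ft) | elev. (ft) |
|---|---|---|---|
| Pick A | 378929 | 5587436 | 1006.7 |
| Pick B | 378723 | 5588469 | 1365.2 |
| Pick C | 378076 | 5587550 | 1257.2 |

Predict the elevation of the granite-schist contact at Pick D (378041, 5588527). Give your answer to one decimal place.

Two edge vectors: Pick A→Pick B = (-206, 1033, 358.5), Pick A→Pick C = (-853, 114, 250.5).
Normal n = (Pick A→Pick B) × (Pick A→Pick C) = (217897.5, -254197.5, 857665).
So ∂z/∂x = −n_x/n_z = −0.254058986 and ∂z/∂y = −n_y/n_z = 0.296383203.
Intercept c from Pick A: 1006.7 + 96270.32 − 1656022.18 = −1558745.16.
At (378041, 5588527): z = −96044.7 + 1656345.5 − 1558745.16 = 1555.7 ft.

1555.7 ft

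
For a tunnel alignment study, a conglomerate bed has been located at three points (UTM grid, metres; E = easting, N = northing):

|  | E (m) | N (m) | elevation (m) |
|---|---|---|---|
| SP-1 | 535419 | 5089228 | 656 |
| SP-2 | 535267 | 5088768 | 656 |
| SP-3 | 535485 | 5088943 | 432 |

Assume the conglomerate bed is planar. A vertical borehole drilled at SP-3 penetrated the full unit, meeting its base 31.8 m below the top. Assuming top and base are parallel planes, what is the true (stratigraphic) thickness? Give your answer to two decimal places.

Let the plane be z = a·E + b·N + c.
SP-2−SP-1: −152a − 460b = 0;  SP-3−SP-1: 66a − 285b = −224.
Solving gives a = −1.39848, b = 0.46211.
|∇z| = √(a²+b²) = 1.47285, so dip δ = arctan(1.47285) = 55.83°.
True thickness = vertical thickness × cos δ = 31.8 × cos 55.83° = 17.86 m.

17.86 m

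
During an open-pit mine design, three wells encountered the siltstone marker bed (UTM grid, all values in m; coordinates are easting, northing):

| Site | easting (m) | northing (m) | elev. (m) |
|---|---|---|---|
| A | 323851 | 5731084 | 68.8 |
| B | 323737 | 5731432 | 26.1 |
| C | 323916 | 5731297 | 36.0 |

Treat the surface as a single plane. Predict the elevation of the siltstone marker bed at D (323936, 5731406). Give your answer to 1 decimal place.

19.9 m

Let the plane be z = a·easting + b·northing + c.
B−A: −114a + 348b = −42.7;  C−A: 65a + 213b = −32.8.
Solving gives a = −0.049449917, b = −0.138900260.
Then c = 68.8 − a·323851 − b·5731084 = 812132.26.
At (323936, 5731406): z = −16018.6 − 796093.8 + 812132.26 = 19.9 m.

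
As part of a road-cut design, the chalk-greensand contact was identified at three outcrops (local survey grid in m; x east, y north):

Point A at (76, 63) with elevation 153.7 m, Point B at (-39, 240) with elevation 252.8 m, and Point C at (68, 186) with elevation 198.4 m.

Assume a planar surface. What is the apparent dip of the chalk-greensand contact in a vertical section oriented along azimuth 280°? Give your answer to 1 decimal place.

Let the plane be z = a·x + b·y + c.
Point B−Point A: −115a + 177b = 99.1;  Point C−Point A: −8a + 123b = 44.7.
Solving gives a = −0.33604, b = 0.34156.
Unit vector along 280° is (sin 280°, cos 280°) = (-0.9848, 0.1736).
Slope in that direction = a·(-0.9848) + b·(0.1736) = 0.39024.
Apparent dip = arctan|0.39024| = 21.3° (true dip is 25.6°, so apparent ≤ true as expected).

21.3°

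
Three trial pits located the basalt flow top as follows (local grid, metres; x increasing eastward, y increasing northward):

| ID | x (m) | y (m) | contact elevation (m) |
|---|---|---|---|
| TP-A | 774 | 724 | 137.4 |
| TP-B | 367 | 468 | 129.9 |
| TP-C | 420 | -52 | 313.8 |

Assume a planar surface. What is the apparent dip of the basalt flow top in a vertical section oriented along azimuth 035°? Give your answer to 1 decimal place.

8.0°

Let the plane be z = a·x + b·y + c.
TP-B−TP-A: −407a − 256b = −7.5;  TP-C−TP-A: −354a − 776b = 176.4.
Solving gives a = 0.22636, b = −0.33058.
Unit vector along 035° is (sin 35°, cos 35°) = (0.5736, 0.8192).
Slope in that direction = a·(0.5736) + b·(0.8192) = −0.14096.
Apparent dip = arctan|0.14096| = 8.0° (true dip is 21.8°, so apparent ≤ true as expected).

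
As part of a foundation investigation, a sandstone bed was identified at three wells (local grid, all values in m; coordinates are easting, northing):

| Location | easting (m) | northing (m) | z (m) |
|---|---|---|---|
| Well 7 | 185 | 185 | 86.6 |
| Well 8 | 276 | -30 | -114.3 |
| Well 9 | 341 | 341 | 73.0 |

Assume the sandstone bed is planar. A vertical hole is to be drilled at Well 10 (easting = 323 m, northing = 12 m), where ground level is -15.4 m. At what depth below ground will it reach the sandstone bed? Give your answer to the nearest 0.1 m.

Two edge vectors: Well 7→Well 8 = (91, -215, -200.9), Well 7→Well 9 = (156, 156, -13.6).
Normal n = (Well 7→Well 8) × (Well 7→Well 9) = (34264.4, -30102.8, 47736).
So ∂z/∂easting = −n_x/n_z = −0.71779 and ∂z/∂northing = −n_y/n_z = 0.63061.
Intercept c from Well 7: 86.6 + 132.79 − 116.66 = 102.73.
At (323, 12): z_contact = −231.85 + 7.57 + 102.73 = -121.55 m.
Depth below ground = -15.4 − (-121.55) = 106.2 m.

106.2 m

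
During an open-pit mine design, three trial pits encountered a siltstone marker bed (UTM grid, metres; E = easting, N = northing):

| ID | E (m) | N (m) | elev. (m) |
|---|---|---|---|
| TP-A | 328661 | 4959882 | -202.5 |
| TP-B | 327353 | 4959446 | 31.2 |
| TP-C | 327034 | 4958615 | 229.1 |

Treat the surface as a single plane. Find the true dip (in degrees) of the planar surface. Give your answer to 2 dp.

12.70°

Two edge vectors: TP-A→TP-B = (-1308, -436, 233.7), TP-A→TP-C = (-1627, -1267, 431.6).
Normal n = (TP-A→TP-B) × (TP-A→TP-C) = (107920.3, 184302.9, 947864).
So ∂z/∂E = −n_x/n_z = −0.11386 and ∂z/∂N = −n_y/n_z = −0.19444.
Gradient magnitude |∇z| = √(a² + b²) = √(0.01296 + 0.03781) = 0.22532.
True dip = arctan(0.22532) = 12.70°, dipping toward NNE (azimuth ≈ 030°).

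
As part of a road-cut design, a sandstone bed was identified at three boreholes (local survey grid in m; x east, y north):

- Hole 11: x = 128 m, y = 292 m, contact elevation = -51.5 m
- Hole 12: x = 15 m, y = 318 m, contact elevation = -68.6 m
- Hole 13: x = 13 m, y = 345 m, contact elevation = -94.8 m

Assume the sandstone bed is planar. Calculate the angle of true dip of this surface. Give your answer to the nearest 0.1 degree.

44.4°

Let the plane be z = a·x + b·y + c.
Hole 12−Hole 11: −113a + 26b = −17.1;  Hole 13−Hole 11: −115a + 53b = −43.3.
Solving gives a = −0.07319, b = −0.97579.
Gradient magnitude |∇z| = √(a² + b²) = √(0.00536 + 0.95217) = 0.97853.
True dip = arctan(0.97853) = 44.4°, dipping toward N (azimuth ≈ 004°).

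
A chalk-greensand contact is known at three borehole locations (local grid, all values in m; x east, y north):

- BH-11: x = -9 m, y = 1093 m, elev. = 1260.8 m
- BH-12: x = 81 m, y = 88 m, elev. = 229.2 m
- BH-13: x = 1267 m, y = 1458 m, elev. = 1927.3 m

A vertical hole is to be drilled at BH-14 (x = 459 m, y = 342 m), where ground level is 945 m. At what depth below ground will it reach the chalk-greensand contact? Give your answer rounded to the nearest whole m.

366 m

Let the plane be z = a·x + b·y + c.
BH-12−BH-11: 90a − 1005b = −1031.6;  BH-13−BH-11: 1276a + 365b = 666.5.
Solving gives a = 0.22300, b = 1.04644.
Then c = 1260.8 − a·-9 − b·1093 = 119.05.
At (459, 342): z_contact = 102.4 + 357.9 + 119.05 = 579.3 m.
Depth below ground = 945 − 579.3 = 366 m.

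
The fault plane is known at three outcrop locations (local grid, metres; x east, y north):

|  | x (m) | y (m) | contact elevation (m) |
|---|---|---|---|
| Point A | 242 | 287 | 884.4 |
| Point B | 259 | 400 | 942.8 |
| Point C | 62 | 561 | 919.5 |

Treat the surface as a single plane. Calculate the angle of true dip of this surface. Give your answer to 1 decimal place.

Two edge vectors: Point A→Point B = (17, 113, 58.4), Point A→Point C = (-180, 274, 35.1).
Normal n = (Point A→Point B) × (Point A→Point C) = (-12035.3, -11108.7, 24998).
So ∂z/∂x = −n_x/n_z = 0.48145 and ∂z/∂y = −n_y/n_z = 0.44438.
Gradient magnitude |∇z| = √(a² + b²) = √(0.23179 + 0.19748) = 0.65519.
True dip = arctan(0.65519) = 33.2°, dipping toward SW (azimuth ≈ 227°).

33.2°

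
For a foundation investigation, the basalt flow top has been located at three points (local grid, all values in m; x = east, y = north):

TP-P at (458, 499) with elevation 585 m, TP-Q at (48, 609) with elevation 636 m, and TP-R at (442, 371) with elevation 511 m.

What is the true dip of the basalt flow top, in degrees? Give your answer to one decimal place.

Two edge vectors: TP-P→TP-Q = (-410, 110, 51), TP-P→TP-R = (-16, -128, -74).
Normal n = (TP-P→TP-Q) × (TP-P→TP-R) = (-1612, -31156, 54240).
So ∂z/∂x = −n_x/n_z = 0.02972 and ∂z/∂y = −n_y/n_z = 0.57441.
Gradient magnitude |∇z| = √(a² + b²) = √(0.00088 + 0.32995) = 0.57518.
True dip = arctan(0.57518) = 29.9°, dipping toward S (azimuth ≈ 183°).

29.9°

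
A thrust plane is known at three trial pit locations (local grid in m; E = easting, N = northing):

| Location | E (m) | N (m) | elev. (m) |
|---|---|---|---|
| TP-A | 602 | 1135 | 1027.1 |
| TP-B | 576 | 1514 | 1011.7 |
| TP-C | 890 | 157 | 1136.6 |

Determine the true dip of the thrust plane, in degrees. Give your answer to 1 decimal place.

17.6°

Two edge vectors: TP-A→TP-B = (-26, 379, -15.4), TP-A→TP-C = (288, -978, 109.5).
Normal n = (TP-A→TP-B) × (TP-A→TP-C) = (26439.3, -1588.2, -83724).
So ∂z/∂E = −n_x/n_z = 0.31579 and ∂z/∂N = −n_y/n_z = −0.01897.
Gradient magnitude |∇z| = √(a² + b²) = √(0.09972 + 0.00036) = 0.31636.
True dip = arctan(0.31636) = 17.6°, dipping toward W (azimuth ≈ 273°).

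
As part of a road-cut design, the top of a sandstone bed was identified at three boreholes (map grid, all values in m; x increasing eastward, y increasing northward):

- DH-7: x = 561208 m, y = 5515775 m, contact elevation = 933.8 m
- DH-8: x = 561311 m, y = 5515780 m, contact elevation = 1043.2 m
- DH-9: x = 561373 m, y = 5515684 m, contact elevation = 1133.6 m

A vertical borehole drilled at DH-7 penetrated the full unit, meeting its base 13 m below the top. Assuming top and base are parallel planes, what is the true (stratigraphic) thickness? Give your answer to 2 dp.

8.73 m

Two edge vectors: DH-7→DH-8 = (103, 5, 109.4), DH-7→DH-9 = (165, -91, 199.8).
Normal n = (DH-7→DH-8) × (DH-7→DH-9) = (10954.4, -2528.4, -10198).
So ∂z/∂x = −n_x/n_z = 1.07417 and ∂z/∂y = −n_y/n_z = −0.24793.
|∇z| = √(a²+b²) = 1.10241, so dip δ = arctan(1.10241) = 47.79°.
True thickness = vertical thickness × cos δ = 13 × cos 47.79° = 8.73 m.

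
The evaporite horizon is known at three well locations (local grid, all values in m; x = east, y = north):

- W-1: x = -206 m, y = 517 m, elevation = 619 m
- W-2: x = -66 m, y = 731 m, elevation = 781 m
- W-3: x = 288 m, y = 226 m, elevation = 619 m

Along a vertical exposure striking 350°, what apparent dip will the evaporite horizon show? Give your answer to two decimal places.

25.74°

Two edge vectors: W-1→W-2 = (140, 214, 162), W-1→W-3 = (494, -291, 0).
Normal n = (W-1→W-2) × (W-1→W-3) = (47142, 80028, -146456).
So ∂z/∂x = −n_x/n_z = 0.32189 and ∂z/∂y = −n_y/n_z = 0.54643.
Unit vector along 350° is (sin 350°, cos 350°) = (-0.1736, 0.9848).
Slope in that direction = a·(-0.1736) + b·(0.9848) = 0.48223.
Apparent dip = arctan|0.48223| = 25.74° (true dip is 32.4°, so apparent ≤ true as expected).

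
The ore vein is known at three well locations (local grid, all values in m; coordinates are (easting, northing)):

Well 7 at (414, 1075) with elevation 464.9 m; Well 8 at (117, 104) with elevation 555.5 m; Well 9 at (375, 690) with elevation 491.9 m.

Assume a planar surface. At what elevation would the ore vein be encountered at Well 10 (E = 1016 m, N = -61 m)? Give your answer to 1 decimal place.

463.3 m

Let the plane be z = a·E + b·N + c.
Well 8−Well 7: −297a − 971b = 90.6;  Well 9−Well 7: −39a − 385b = 27.
Solving gives a = −0.113290, b = −0.058654.
Then c = 464.9 − a·414 − b·1075 = 574.85.
At (1016, -61): z = −115.1 + 3.6 + 574.85 = 463.3 m.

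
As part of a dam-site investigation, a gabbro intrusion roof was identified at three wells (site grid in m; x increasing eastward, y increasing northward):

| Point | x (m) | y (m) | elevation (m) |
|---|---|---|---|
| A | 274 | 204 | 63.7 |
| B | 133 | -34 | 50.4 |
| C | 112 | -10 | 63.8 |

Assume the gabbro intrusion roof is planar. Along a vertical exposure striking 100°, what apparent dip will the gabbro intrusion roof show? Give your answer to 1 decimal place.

Let the plane be z = a·x + b·y + c.
B−A: −141a − 238b = −13.3;  C−A: −162a − 214b = 0.1.
Solving gives a = −0.34240, b = 0.25873.
Unit vector along 100° is (sin 100°, cos 100°) = (0.9848, -0.1736).
Slope in that direction = a·(0.9848) + b·(-0.1736) = −0.38213.
Apparent dip = arctan|0.38213| = 20.9° (true dip is 23.2°, so apparent ≤ true as expected).

20.9°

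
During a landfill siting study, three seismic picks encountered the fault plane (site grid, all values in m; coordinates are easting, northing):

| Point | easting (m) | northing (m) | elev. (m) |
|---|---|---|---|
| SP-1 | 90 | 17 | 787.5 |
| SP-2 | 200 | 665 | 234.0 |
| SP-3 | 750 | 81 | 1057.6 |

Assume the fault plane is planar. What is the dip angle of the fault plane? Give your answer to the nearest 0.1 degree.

46.8°

Two edge vectors: SP-1→SP-2 = (110, 648, -553.5), SP-1→SP-3 = (660, 64, 270.1).
Normal n = (SP-1→SP-2) × (SP-1→SP-3) = (210448.8, -395021, -420640).
So ∂z/∂easting = −n_x/n_z = 0.50031 and ∂z/∂northing = −n_y/n_z = −0.93910.
Gradient magnitude |∇z| = √(a² + b²) = √(0.25031 + 0.88190) = 1.06405.
True dip = arctan(1.06405) = 46.8°, dipping toward NNW (azimuth ≈ 332°).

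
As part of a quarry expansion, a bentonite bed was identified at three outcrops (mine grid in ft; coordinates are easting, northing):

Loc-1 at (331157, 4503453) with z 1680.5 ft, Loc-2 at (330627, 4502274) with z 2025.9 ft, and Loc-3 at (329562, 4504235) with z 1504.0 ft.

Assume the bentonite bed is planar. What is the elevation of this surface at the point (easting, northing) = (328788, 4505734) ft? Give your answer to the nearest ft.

Two edge vectors: Loc-1→Loc-2 = (-530, -1179, 345.4), Loc-1→Loc-3 = (-1595, 782, -176.5).
Normal n = (Loc-1→Loc-2) × (Loc-1→Loc-3) = (-62009.3, -644458, -2294965).
So ∂z/∂easting = −n_x/n_z = −0.02701971 and ∂z/∂northing = −n_y/n_z = −0.28081387.
Intercept c from Loc-1: 1680.5 + 8947.77 + 1264632.06 = 1275260.33.
At (328788, 4505734): z = −8883.8 − 1265272.6 + 1275260.33 = 1104.0 ft.

1104 ft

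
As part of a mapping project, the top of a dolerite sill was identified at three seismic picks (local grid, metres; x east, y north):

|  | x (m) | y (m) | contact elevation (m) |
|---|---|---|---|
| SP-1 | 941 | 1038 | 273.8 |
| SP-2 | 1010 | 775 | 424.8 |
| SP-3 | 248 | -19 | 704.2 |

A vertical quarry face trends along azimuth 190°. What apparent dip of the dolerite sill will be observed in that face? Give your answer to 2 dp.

25.96°

Two edge vectors: SP-1→SP-2 = (69, -263, 151), SP-1→SP-3 = (-693, -1057, 430.4).
Normal n = (SP-1→SP-2) × (SP-1→SP-3) = (46411.8, -134340.6, -255192).
So ∂z/∂x = −n_x/n_z = 0.18187 and ∂z/∂y = −n_y/n_z = −0.52643.
Unit vector along 190° is (sin 190°, cos 190°) = (-0.1736, -0.9848).
Slope in that direction = a·(-0.1736) + b·(-0.9848) = 0.48685.
Apparent dip = arctan|0.48685| = 25.96° (true dip is 29.1°, so apparent ≤ true as expected).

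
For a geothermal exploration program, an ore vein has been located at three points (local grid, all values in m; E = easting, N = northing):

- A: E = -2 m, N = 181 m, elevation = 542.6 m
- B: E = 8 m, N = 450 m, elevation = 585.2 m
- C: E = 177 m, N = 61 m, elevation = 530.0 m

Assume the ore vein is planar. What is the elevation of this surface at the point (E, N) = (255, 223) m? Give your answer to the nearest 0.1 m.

558.2 m

Two edge vectors: A→B = (10, 269, 42.6), A→C = (179, -120, -12.6).
Normal n = (A→B) × (A→C) = (1722.6, 7751.4, -49351).
So ∂z/∂E = −n_x/n_z = 0.03491 and ∂z/∂N = −n_y/n_z = 0.15707.
Intercept c from A: 542.6 + 0.07 − 28.43 = 514.24.
At (255, 223): z = 8.9 + 35.0 + 514.24 = 558.2 m.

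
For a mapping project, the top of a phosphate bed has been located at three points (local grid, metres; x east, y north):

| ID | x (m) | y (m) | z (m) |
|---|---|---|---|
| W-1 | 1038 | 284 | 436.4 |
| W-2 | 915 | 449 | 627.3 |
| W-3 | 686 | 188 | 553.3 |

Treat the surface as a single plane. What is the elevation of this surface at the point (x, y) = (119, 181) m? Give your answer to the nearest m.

Two edge vectors: W-1→W-2 = (-123, 165, 190.9), W-1→W-3 = (-352, -96, 116.9).
Normal n = (W-1→W-2) × (W-1→W-3) = (37614.9, -52818.1, 69888).
So ∂z/∂x = −n_x/n_z = −0.53822 and ∂z/∂y = −n_y/n_z = 0.75575.
Intercept c from W-1: 436.4 + 558.67 − 214.63 = 780.44.
At (119, 181): z = −64.0 + 136.8 + 780.44 = 853.2 m.

853 m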